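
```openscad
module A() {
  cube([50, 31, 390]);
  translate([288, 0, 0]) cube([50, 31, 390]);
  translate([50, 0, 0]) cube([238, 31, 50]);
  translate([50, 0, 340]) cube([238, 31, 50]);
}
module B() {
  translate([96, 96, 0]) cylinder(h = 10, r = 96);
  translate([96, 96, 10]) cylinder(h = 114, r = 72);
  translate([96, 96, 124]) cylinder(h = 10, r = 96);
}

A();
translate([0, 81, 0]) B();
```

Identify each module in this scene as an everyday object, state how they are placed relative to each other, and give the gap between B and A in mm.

The spool's nearest face is 50 mm from the picture frame's +y face.

A is a picture frame. B is a spool. The spool is on the floor beside the picture frame on its +y side. The gap between the spool and the picture frame is 50 mm.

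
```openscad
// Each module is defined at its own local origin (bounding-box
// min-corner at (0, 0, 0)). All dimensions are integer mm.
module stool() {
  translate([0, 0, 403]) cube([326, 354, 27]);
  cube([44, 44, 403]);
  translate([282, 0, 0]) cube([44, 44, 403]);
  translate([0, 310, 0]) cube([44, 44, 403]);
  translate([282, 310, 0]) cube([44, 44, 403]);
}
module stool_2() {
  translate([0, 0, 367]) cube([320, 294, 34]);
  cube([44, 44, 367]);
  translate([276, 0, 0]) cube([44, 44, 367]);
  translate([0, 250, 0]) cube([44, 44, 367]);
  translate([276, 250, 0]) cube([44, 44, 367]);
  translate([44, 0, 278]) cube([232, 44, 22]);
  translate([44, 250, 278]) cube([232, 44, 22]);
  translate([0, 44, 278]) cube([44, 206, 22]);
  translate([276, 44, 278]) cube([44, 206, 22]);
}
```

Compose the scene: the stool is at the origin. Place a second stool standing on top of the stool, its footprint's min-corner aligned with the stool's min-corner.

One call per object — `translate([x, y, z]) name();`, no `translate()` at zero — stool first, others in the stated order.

stool();
translate([0, 0, 430]) stool_2();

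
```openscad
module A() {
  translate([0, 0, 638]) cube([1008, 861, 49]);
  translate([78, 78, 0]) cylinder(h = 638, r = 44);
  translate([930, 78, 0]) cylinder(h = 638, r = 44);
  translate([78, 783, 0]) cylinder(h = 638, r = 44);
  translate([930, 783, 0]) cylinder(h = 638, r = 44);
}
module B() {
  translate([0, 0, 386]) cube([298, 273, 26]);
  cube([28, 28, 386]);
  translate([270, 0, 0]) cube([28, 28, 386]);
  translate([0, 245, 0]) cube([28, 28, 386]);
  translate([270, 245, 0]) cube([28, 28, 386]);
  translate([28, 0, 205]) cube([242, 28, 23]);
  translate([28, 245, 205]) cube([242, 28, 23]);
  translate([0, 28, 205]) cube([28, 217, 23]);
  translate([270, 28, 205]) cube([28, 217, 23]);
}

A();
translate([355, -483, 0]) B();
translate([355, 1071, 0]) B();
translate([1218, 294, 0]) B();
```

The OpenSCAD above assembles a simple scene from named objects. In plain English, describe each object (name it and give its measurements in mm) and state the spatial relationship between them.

A is a table with a 1008×861 mm rectangular top, 49 mm thick, top surface at z = 687 mm, supported by four round legs of 88 mm diameter, each leg's bounding box inset 34 mm from the nearest pair of top edges, running from the floor.

B is a four-legged stool. The seat is a 298×273×26 mm slab whose top surface is at z = 412 mm; four square legs, each 28×28 mm in cross-section, run from the floor (z = 0) to the underside of the seat, each flush with a corner of the seat. Four stretchers, 28 mm wide and 23 mm tall, connect adjacent legs with their undersides at z = 205 mm, each running between the inner faces of the legs it joins and aligned with the legs' outer faces on the other axis.

Three stools sit around the table at the −y, +y, +x sides.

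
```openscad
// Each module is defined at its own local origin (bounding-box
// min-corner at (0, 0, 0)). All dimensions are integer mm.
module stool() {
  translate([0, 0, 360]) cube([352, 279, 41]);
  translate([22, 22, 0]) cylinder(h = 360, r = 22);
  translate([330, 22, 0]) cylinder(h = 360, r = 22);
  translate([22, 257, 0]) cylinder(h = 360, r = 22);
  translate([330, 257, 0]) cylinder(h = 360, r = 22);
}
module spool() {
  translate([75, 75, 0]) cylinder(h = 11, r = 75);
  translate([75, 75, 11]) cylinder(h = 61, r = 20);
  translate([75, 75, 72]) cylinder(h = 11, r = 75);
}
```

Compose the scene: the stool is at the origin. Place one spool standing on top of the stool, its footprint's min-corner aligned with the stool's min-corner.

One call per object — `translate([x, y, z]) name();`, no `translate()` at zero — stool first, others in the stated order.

stool();
translate([0, 0, 401]) spool();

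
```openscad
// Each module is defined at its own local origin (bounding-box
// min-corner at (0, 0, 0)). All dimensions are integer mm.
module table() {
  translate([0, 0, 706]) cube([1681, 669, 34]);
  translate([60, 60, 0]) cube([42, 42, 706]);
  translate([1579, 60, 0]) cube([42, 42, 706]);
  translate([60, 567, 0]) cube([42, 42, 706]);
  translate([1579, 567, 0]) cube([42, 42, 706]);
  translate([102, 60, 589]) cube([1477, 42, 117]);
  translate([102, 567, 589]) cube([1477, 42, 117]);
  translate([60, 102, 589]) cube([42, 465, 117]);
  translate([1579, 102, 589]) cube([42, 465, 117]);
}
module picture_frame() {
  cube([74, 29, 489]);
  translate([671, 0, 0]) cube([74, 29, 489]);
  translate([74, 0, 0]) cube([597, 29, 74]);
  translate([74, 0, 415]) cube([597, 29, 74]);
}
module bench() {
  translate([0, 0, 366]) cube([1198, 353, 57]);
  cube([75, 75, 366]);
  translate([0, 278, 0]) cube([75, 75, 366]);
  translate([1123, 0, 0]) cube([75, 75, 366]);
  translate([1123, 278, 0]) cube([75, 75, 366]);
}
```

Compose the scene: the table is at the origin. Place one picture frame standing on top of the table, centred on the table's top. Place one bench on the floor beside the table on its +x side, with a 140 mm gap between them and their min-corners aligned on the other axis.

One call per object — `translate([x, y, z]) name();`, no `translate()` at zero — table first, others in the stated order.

table();
translate([468, 320, 740]) picture_frame();
translate([1821, 0, 0]) bench();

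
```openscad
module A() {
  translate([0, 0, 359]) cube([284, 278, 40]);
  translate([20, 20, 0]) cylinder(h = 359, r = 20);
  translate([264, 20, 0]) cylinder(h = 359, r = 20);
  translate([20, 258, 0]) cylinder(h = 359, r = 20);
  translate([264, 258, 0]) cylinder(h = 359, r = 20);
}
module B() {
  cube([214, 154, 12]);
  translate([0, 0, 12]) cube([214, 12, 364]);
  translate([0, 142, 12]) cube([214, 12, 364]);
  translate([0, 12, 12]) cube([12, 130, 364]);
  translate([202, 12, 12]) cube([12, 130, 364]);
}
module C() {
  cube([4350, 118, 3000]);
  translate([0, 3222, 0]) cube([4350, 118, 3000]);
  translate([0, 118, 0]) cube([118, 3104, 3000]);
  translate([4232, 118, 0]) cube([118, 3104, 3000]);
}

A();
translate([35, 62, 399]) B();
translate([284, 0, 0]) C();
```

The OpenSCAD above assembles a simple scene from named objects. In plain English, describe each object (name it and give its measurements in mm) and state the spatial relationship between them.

A is a four-legged stool. The seat is 284×278 mm, 40 mm thick, top at z = 399 mm. It stands on four round legs, each 40 mm in diameter, from z = 0 to the seat underside, each leg's axis is inset half a diameter from the nearest pair of seat edges (so the leg's bounding box is flush with the corner).

B is an open-topped rectangular box: outside dimensions 214×154×376 mm, with a uniform wall and base thickness of 12 mm. The base is a full 214×154 slab on the floor; four walls sit on top of the base. The front and back walls (the −y and +y sides) span the full width; the two side walls fit between them.

C is the wall frame of a small rectangular building: four walls, each 3000 mm tall and 118 mm thick, enclosing a footprint 4350 mm (x) by 3340 mm (y) outside-to-outside, with no floor or roof. The front and back walls (the −y and +y sides) span the full width; the two side walls fit between them.

The open box is on top of the stool, centred. The house frame is against the stool's +x side, with their −y faces flush.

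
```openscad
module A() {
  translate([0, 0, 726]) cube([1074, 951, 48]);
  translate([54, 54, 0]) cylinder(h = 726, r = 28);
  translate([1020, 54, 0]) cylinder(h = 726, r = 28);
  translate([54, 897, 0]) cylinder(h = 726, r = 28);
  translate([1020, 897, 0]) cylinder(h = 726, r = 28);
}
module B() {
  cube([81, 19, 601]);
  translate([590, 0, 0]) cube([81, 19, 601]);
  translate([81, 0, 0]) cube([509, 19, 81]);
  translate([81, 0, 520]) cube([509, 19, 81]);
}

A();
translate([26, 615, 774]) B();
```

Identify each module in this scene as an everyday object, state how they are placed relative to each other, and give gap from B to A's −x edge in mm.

A is a table. B is a picture frame. The picture frame is on top of the table. The gap from the picture frame to the table's −x edge is 26 mm.

The picture frame's min-x is at 26; the table's min-x is 0; gap = 26 mm.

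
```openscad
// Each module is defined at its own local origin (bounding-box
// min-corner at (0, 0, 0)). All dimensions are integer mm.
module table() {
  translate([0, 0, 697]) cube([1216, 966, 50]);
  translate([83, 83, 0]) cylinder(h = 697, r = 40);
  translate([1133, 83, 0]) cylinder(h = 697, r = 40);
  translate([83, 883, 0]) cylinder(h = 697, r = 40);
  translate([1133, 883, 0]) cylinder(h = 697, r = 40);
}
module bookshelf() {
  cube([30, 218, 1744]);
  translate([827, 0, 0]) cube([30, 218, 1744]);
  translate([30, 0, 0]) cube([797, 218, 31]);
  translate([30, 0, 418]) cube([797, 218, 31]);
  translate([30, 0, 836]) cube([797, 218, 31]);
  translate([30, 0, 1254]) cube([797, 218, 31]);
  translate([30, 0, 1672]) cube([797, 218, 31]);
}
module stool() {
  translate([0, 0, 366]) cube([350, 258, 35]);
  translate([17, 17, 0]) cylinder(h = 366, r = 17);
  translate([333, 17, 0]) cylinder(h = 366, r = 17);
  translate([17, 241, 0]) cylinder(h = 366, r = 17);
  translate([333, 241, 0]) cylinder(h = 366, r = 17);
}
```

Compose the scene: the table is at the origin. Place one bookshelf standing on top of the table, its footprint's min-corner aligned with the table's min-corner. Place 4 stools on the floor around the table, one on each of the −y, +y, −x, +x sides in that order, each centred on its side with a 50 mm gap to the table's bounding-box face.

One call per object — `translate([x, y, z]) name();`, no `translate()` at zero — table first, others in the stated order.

table();
translate([0, 0, 747]) bookshelf();
translate([433, -308, 0]) stool();
translate([433, 1016, 0]) stool();
translate([-400, 354, 0]) stool();
translate([1266, 354, 0]) stool();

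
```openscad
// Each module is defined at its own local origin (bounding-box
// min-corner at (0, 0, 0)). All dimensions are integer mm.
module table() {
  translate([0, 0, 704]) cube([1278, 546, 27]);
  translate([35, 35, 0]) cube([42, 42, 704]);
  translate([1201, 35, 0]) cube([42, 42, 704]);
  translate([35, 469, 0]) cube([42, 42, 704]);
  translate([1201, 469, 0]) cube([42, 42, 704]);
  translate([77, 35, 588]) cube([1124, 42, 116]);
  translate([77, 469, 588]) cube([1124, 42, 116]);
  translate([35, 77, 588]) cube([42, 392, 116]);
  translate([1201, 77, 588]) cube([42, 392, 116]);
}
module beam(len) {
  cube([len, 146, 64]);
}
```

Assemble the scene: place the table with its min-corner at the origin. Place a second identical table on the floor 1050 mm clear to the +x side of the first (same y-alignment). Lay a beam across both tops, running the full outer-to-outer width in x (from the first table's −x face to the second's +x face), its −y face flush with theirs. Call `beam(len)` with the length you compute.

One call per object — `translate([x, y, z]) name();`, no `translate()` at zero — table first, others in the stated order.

table();
translate([2328, 0, 0]) table();
translate([0, 0, 731]) beam(3606);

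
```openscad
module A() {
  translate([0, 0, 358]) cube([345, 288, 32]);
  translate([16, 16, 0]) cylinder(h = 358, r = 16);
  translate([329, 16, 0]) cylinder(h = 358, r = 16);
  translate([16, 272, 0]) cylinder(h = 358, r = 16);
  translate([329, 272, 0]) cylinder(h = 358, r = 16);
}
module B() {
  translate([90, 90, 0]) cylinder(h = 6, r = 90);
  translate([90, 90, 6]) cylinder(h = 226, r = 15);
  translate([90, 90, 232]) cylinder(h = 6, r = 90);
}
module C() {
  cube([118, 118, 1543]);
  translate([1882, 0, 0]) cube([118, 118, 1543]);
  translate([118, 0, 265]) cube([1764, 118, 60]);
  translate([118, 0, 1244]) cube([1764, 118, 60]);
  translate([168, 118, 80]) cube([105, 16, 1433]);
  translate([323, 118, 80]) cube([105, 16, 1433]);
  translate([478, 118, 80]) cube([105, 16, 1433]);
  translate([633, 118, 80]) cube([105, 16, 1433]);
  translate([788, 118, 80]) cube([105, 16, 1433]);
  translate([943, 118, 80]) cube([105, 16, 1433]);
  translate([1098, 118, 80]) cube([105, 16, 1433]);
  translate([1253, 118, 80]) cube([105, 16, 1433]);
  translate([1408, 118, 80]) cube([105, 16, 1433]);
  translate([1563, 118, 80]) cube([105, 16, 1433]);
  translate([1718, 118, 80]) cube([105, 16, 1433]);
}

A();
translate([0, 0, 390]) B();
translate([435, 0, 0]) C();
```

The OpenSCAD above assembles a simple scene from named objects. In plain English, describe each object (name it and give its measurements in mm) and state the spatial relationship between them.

A is a simple wooden stool: a rectangular seat 345 mm (x) by 288 mm (y), 32 mm thick, top face at z = 390 mm, on four round legs, each 32 mm in diameter. The legs rest on z = 0, each leg's axis is inset half a diameter from the nearest pair of seat edges (so the leg's bounding box is flush with the corner).

B is a spool: two coaxial disc flanges of radius 90 mm and thickness 6 mm, joined by a core cylinder of radius 15 mm and height 226 mm. The lower flange rests on z = 0 and the three cylinders share a vertical axis.

C is a fence section. Two 118×118 mm posts, 1543 mm tall, stand on the floor with a clear span of 1764 mm between their inner faces. Two horizontal rails of 118×60 mm section span the gap between the posts with their undersides at z = 265 mm and z = 1244 mm, flush with the posts' −y face. 11 pickets, each 105 mm wide, 16 mm thick and 1433 mm tall, are fixed to the +y face of the rails with their bottoms at z = 80 mm, evenly spaced across the span with equal gaps (rounded down to the nearest mm) at the −x end and between each pair — any rounding remainder accumulates at the +x end.

The spool is on top of the stool. The fence section is on the floor beside the stool on its +x side.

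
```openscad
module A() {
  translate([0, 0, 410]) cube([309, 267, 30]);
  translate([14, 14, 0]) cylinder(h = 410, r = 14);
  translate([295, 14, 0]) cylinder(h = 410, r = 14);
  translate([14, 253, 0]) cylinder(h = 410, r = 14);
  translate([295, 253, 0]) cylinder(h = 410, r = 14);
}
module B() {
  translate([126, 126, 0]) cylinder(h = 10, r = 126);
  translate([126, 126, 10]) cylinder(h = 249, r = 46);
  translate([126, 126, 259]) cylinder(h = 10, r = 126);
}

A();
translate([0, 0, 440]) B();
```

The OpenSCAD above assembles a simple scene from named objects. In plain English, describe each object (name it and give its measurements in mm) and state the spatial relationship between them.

A is a four-legged stool. The seat is 309×267 mm, 30 mm thick, top at z = 440 mm. It stands on four round legs, each 28 mm in diameter, from z = 0 to the seat underside, each leg's axis is inset half a diameter from the nearest pair of seat edges (so the leg's bounding box is flush with the corner).

B is a spool: two coaxial disc flanges of radius 126 mm and thickness 10 mm, joined by a core cylinder of radius 46 mm and height 249 mm. The lower flange rests on z = 0 and the three cylinders share a vertical axis.

The spool is on top of the stool.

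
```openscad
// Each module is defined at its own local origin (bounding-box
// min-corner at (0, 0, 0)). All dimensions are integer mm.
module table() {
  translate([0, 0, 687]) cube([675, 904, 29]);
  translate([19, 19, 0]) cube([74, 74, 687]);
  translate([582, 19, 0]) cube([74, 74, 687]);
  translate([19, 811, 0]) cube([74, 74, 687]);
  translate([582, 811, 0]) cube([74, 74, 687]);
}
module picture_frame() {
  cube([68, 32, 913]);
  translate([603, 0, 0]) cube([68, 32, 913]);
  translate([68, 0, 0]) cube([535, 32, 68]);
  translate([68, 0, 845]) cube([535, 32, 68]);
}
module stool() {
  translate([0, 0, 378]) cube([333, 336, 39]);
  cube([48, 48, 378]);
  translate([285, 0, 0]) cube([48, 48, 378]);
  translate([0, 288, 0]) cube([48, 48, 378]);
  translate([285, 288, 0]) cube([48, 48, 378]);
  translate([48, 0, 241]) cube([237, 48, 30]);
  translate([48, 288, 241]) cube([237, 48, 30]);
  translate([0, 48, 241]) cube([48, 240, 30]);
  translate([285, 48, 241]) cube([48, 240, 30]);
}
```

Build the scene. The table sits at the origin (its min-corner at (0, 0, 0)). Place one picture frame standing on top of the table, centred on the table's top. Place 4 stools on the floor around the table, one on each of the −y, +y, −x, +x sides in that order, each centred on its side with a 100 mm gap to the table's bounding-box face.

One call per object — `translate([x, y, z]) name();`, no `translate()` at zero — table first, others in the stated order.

table();
translate([2, 436, 716]) picture_frame();
translate([171, -436, 0]) stool();
translate([171, 1004, 0]) stool();
translate([-433, 284, 0]) stool();
translate([775, 284, 0]) stool();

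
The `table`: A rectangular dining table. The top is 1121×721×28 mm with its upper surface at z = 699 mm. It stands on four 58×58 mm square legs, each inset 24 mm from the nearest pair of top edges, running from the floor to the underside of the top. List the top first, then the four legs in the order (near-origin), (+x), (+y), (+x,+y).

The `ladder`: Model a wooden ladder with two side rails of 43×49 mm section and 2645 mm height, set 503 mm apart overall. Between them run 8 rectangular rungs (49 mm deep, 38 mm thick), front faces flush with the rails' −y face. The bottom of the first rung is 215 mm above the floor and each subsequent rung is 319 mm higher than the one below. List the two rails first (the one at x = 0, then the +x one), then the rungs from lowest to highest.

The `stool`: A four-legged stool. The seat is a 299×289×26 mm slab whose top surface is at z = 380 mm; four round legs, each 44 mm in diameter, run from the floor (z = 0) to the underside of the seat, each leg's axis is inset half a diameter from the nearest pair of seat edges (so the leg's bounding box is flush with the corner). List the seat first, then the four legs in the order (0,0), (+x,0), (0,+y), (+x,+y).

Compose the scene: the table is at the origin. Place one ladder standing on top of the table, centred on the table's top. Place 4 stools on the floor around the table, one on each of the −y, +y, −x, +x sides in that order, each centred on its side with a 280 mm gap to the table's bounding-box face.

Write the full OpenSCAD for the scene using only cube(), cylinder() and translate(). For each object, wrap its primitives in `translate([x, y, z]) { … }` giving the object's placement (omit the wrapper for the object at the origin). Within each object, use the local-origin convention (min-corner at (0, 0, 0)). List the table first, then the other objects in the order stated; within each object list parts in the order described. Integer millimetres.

translate([0, 0, 671]) cube([1121, 721, 28]);
translate([24, 24, 0]) cube([58, 58, 671]);
translate([1039, 24, 0]) cube([58, 58, 671]);
translate([24, 639, 0]) cube([58, 58, 671]);
translate([1039, 639, 0]) cube([58, 58, 671]);
translate([309, 336, 699]) {
  cube([43, 49, 2645]);
  translate([460, 0, 0]) cube([43, 49, 2645]);
  translate([43, 0, 215]) cube([417, 49, 38]);
  translate([43, 0, 534]) cube([417, 49, 38]);
  translate([43, 0, 853]) cube([417, 49, 38]);
  translate([43, 0, 1172]) cube([417, 49, 38]);
  translate([43, 0, 1491]) cube([417, 49, 38]);
  translate([43, 0, 1810]) cube([417, 49, 38]);
  translate([43, 0, 2129]) cube([417, 49, 38]);
  translate([43, 0, 2448]) cube([417, 49, 38]);
}
translate([411, -569, 0]) {
  translate([0, 0, 354]) cube([299, 289, 26]);
  translate([22, 22, 0]) cylinder(h = 354, r = 22);
  translate([277, 22, 0]) cylinder(h = 354, r = 22);
  translate([22, 267, 0]) cylinder(h = 354, r = 22);
  translate([277, 267, 0]) cylinder(h = 354, r = 22);
}
translate([411, 1001, 0]) {
  translate([0, 0, 354]) cube([299, 289, 26]);
  translate([22, 22, 0]) cylinder(h = 354, r = 22);
  translate([277, 22, 0]) cylinder(h = 354, r = 22);
  translate([22, 267, 0]) cylinder(h = 354, r = 22);
  translate([277, 267, 0]) cylinder(h = 354, r = 22);
}
translate([-579, 216, 0]) {
  translate([0, 0, 354]) cube([299, 289, 26]);
  translate([22, 22, 0]) cylinder(h = 354, r = 22);
  translate([277, 22, 0]) cylinder(h = 354, r = 22);
  translate([22, 267, 0]) cylinder(h = 354, r = 22);
  translate([277, 267, 0]) cylinder(h = 354, r = 22);
}
translate([1401, 216, 0]) {
  translate([0, 0, 354]) cube([299, 289, 26]);
  translate([22, 22, 0]) cylinder(h = 354, r = 22);
  translate([277, 22, 0]) cylinder(h = 354, r = 22);
  translate([22, 267, 0]) cylinder(h = 354, r = 22);
  translate([277, 267, 0]) cylinder(h = 354, r = 22);
}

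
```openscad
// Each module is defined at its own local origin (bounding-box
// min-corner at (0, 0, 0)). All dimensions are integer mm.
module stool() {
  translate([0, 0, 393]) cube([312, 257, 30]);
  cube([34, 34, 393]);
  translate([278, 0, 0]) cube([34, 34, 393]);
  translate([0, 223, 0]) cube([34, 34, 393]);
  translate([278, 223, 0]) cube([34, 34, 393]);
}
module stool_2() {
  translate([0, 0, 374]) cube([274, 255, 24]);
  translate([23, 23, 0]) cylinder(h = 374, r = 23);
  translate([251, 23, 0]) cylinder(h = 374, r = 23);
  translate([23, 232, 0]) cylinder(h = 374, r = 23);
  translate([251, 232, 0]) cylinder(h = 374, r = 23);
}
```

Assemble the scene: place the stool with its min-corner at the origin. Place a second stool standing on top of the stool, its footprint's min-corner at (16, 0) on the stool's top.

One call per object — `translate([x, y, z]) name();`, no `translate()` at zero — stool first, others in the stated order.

stool();
translate([16, 0, 423]) stool_2();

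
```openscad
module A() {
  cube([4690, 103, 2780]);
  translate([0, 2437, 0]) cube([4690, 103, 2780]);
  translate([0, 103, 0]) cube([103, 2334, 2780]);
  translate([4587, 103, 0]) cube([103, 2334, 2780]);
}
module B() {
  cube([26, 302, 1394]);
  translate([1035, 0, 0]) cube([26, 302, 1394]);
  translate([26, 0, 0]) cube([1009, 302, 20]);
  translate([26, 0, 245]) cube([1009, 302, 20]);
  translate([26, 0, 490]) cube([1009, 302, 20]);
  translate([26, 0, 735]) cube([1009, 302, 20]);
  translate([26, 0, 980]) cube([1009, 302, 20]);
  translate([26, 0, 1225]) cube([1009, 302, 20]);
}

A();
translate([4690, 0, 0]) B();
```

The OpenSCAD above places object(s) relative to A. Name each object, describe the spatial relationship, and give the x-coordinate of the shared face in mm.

A is a house frame. B is a bookshelf. The bookshelf is against the house frame's +x side, with their −y faces flush. The x-coordinate of the shared face is 4690 mm.

The house frame's +x face and the bookshelf's −x face are both at x = 4690 mm.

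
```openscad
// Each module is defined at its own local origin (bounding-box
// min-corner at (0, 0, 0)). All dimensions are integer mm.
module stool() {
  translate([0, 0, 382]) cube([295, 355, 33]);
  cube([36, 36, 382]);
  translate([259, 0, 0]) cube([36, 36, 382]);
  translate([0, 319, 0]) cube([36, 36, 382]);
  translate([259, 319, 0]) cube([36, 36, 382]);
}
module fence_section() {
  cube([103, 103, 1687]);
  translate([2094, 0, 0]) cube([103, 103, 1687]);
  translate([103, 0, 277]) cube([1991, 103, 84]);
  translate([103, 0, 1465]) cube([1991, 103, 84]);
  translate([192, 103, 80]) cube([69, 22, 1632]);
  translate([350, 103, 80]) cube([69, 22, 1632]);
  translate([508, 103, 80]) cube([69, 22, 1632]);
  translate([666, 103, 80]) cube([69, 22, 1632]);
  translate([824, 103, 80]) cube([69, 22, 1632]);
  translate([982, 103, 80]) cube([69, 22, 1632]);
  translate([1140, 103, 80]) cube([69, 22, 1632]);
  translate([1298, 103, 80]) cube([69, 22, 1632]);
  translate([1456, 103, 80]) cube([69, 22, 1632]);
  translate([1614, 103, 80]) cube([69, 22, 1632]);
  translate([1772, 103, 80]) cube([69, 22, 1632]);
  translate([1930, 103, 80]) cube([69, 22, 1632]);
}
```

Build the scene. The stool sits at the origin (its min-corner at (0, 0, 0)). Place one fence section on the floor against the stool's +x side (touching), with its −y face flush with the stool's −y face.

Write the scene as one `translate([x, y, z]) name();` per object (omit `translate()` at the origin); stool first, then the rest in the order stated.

stool();
translate([295, 0, 0]) fence_section();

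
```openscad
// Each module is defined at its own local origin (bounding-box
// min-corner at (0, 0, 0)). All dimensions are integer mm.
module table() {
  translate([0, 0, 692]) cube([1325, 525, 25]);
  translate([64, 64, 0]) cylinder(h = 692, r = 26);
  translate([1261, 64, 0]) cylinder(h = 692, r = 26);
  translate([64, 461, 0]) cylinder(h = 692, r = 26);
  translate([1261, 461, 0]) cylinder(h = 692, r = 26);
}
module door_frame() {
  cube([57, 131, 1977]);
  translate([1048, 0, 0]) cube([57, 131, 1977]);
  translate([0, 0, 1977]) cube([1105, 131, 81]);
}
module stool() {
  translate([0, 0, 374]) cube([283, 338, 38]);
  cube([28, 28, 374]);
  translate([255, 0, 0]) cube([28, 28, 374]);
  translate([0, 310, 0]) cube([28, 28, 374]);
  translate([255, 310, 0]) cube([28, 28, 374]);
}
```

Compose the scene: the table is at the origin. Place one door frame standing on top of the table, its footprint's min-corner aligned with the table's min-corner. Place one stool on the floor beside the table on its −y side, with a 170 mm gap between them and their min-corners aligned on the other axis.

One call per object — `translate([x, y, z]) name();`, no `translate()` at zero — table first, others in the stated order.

table();
translate([0, 0, 717]) door_frame();
translate([0, -508, 0]) stool();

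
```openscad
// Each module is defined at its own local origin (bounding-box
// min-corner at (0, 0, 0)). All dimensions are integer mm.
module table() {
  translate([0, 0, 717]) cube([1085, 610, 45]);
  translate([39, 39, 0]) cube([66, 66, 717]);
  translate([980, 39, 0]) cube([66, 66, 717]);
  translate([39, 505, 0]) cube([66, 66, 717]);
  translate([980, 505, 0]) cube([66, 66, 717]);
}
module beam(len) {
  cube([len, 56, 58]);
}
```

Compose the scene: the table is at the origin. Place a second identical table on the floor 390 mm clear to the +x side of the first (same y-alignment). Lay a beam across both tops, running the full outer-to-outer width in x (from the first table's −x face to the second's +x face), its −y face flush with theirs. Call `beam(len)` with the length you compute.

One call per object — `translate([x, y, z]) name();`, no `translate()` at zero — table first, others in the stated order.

table();
translate([1475, 0, 0]) table();
translate([0, 0, 762]) beam(2560);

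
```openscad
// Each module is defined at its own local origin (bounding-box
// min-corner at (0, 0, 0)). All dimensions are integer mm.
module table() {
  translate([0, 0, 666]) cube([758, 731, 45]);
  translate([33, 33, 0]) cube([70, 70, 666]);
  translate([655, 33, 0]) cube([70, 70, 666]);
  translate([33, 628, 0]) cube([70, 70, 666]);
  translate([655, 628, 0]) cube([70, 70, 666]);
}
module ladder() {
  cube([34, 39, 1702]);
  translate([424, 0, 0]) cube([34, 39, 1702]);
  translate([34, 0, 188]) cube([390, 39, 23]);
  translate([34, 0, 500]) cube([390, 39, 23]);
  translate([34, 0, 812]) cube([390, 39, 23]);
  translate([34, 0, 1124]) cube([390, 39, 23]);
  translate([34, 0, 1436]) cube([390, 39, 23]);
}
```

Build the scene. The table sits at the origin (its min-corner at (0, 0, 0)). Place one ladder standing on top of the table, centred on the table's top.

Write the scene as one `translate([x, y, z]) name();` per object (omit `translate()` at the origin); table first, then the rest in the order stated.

table();
translate([150, 346, 711]) ladder();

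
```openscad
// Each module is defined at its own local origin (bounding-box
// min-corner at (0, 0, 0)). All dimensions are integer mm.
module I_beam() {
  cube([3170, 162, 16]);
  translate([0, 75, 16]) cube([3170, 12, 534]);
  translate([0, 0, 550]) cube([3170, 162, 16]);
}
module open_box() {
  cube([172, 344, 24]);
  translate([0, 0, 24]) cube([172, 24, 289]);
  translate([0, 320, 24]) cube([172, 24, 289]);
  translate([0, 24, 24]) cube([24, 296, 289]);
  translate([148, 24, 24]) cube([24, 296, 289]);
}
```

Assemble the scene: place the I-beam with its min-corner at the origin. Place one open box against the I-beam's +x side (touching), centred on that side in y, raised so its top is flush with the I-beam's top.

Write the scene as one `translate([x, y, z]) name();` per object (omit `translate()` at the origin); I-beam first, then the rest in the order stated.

I_beam();
translate([3170, -91, 253]) open_box();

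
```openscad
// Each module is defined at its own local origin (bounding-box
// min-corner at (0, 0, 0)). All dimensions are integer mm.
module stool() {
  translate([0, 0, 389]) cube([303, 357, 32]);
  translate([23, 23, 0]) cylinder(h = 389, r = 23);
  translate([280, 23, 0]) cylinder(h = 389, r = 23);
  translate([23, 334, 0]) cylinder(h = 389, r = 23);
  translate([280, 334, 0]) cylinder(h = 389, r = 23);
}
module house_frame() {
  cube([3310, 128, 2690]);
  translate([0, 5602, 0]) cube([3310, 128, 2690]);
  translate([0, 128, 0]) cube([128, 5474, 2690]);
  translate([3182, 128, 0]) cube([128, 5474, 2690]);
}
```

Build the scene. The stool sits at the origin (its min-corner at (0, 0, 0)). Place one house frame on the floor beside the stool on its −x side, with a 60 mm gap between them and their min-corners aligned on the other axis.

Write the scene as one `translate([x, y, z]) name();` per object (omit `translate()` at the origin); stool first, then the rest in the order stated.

stool();
translate([-3370, 0, 0]) house_frame();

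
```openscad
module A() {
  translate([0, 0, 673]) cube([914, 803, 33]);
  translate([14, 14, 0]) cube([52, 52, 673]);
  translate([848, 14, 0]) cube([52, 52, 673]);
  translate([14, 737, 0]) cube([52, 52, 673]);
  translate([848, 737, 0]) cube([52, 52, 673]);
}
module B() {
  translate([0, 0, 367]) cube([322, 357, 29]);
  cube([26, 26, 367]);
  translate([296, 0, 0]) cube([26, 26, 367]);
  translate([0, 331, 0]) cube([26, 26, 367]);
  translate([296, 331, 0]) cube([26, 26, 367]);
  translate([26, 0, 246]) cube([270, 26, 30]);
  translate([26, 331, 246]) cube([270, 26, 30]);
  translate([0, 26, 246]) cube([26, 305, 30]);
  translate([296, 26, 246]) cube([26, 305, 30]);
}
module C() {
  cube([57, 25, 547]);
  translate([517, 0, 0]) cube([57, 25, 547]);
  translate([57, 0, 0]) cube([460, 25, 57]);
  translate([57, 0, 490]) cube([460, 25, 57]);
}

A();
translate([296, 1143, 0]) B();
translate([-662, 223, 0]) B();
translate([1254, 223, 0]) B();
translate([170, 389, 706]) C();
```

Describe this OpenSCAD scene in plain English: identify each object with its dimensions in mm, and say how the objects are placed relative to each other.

A is a table with a 914×803 mm rectangular top, 33 mm thick, top surface at z = 706 mm, supported by four 52×52 mm square legs, each inset 14 mm from the nearest pair of top edges, running from the floor.

B is a four-legged stool. The seat is a 322×357×29 mm slab whose top surface is at z = 396 mm; four square legs, each 26×26 mm in cross-section, run from the floor (z = 0) to the underside of the seat, each flush with a corner of the seat. Four stretchers, 26 mm wide and 30 mm tall, connect adjacent legs with their undersides at z = 246 mm, each running between the inner faces of the legs it joins and aligned with the legs' outer faces on the other axis.

C is a rectangular picture frame lying in the x–z plane (depth along y). The opening is 460 mm wide (x) by 433 mm tall (z), surrounded by a border 57 mm wide on all four sides. The frame is 25 mm deep and is made of two full-height vertical stiles with two horizontal rails fitted between them.

Three stools sit around the table at the +y, −x, +x sides. The picture frame is on top of the table, centred.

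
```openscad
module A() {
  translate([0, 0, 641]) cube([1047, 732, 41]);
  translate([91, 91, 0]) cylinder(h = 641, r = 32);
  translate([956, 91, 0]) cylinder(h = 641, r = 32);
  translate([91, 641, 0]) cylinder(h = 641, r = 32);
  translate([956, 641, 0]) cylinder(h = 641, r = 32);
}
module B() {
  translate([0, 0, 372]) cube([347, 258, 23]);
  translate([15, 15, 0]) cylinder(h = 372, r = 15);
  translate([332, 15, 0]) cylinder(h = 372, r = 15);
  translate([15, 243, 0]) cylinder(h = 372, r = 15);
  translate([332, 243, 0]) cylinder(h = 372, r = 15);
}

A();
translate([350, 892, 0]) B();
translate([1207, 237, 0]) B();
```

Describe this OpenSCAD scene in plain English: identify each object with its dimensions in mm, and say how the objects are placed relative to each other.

A is a rectangular dining table. The top is 1047×732×41 mm with its upper surface at z = 682 mm. It stands on four round legs of 64 mm diameter, each leg's bounding box inset 59 mm from the nearest pair of top edges, running from the floor to the underside of the top.

B is a four-legged stool. The seat is 347×258 mm, 23 mm thick, top at z = 395 mm. It stands on four round legs, each 30 mm in diameter, from z = 0 to the seat underside, each leg's axis is inset half a diameter from the nearest pair of seat edges (so the leg's bounding box is flush with the corner).

Two stools sit around the table at the +y, +x sides.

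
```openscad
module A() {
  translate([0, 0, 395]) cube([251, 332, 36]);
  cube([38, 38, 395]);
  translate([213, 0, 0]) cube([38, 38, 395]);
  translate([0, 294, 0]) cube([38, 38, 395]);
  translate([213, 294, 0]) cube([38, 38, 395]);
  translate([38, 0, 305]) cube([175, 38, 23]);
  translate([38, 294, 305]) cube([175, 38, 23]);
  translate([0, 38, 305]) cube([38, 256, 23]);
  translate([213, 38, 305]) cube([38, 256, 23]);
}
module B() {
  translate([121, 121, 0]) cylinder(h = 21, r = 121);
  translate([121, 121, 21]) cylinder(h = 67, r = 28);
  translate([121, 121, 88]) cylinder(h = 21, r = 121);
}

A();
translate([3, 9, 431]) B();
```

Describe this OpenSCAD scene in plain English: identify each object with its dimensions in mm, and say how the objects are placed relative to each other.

A is a four-legged stool. The seat is 251×332 mm, 36 mm thick, top at z = 431 mm. It stands on four square legs, each 38×38 mm in cross-section, from z = 0 to the seat underside, each flush with a corner of the seat. Four stretchers, 38 mm wide and 23 mm tall, connect adjacent legs with their undersides at z = 305 mm, each running between the inner faces of the legs it joins and aligned with the legs' outer faces on the other axis.

B is a spool: two coaxial disc flanges of radius 121 mm and thickness 21 mm, joined by a core cylinder of radius 28 mm and height 67 mm. The lower flange rests on z = 0 and the three cylinders share a vertical axis.

The spool is on top of the stool.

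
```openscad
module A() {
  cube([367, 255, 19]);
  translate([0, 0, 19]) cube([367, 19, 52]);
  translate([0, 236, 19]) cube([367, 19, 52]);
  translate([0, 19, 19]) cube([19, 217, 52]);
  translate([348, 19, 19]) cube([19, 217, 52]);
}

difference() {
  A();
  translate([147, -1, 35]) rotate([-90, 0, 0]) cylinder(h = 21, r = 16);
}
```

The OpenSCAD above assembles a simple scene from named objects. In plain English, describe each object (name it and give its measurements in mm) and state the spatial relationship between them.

A is an open-topped rectangular box: outside dimensions 367×255×71 mm, with a uniform wall and base thickness of 19 mm. The base is a full 367×255 slab on the floor; four walls sit on top of the base. The front and back walls (the −y and +y sides) span the full width; the two side walls fit between them.

The open box has a circular hole of radius 16 mm through its front wall, centred at (x = 147, z = 35).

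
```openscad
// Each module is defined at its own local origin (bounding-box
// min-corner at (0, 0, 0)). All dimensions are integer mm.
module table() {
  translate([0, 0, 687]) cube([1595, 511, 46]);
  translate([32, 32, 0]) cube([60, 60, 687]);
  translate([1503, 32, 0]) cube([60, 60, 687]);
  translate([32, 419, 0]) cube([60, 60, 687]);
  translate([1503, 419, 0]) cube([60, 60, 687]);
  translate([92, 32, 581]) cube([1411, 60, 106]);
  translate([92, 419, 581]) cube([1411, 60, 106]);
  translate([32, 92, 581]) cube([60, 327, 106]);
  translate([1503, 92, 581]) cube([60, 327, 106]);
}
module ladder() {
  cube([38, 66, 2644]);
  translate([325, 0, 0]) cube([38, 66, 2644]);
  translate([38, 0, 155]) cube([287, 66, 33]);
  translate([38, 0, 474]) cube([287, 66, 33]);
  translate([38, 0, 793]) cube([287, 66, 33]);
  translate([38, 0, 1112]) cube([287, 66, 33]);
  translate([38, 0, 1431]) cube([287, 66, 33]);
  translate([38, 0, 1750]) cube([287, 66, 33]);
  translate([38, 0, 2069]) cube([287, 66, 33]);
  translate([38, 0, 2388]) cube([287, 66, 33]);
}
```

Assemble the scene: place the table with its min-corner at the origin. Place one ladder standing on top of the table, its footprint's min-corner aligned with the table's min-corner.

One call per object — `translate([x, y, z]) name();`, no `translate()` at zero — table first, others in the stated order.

table();
translate([0, 0, 733]) ladder();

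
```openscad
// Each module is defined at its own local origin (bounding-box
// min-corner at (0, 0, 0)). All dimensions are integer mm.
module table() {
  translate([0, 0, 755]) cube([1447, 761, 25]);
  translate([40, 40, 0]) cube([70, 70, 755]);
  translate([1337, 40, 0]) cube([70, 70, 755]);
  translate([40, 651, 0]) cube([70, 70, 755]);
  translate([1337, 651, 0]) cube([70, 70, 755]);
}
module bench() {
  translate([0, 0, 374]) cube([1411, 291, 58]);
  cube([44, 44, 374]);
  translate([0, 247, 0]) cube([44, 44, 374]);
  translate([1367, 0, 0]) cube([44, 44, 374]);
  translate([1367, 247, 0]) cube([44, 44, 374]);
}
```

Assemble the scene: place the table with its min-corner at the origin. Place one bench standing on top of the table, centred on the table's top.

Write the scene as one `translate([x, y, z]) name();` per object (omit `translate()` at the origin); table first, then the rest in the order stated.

table();
translate([18, 235, 780]) bench();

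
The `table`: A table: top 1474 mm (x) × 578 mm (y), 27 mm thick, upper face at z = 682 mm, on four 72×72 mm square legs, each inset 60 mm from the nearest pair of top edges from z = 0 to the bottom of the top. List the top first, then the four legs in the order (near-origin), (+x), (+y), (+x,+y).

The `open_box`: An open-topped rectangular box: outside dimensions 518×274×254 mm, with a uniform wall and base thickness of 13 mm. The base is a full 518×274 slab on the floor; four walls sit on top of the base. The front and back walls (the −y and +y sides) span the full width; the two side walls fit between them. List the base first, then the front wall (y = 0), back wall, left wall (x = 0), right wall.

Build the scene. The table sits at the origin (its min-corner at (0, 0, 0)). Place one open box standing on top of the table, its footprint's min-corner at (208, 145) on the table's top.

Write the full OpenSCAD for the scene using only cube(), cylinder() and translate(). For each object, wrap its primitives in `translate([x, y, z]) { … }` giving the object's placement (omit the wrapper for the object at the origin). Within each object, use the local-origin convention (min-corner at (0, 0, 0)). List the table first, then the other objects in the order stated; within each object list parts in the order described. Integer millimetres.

translate([0, 0, 655]) cube([1474, 578, 27]);
translate([60, 60, 0]) cube([72, 72, 655]);
translate([1342, 60, 0]) cube([72, 72, 655]);
translate([60, 446, 0]) cube([72, 72, 655]);
translate([1342, 446, 0]) cube([72, 72, 655]);
translate([208, 145, 682]) {
  cube([518, 274, 13]);
  translate([0, 0, 13]) cube([518, 13, 241]);
  translate([0, 261, 13]) cube([518, 13, 241]);
  translate([0, 13, 13]) cube([13, 248, 241]);
  translate([505, 13, 13]) cube([13, 248, 241]);
}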